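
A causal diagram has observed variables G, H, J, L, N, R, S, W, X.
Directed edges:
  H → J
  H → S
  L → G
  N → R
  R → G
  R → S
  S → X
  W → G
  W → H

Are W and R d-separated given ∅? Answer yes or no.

Yes — W ⊥ R | ∅.

Bayes-Ball from W | ∅ reaches {G,H,J,S,X}.
R ∉ reach(W|∅) ⇒ W ⊥ R | ∅.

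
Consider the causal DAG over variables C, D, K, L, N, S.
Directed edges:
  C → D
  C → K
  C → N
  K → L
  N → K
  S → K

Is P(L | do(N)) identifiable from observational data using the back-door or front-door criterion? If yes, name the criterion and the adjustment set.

P(L|do(N)): backdoor, adjust for {C}.

desc(N)\{N}={K,L}; candidates ⊆ {C,D,S}.
size 0: {}; under {} N still reaches {C,D,K,L} ∋ L.
{C}: N⊥L given {C} in G with N→· removed — back-door holds.
P(L|do(N)) = Σ_{C} P(L|N,C)·P(C).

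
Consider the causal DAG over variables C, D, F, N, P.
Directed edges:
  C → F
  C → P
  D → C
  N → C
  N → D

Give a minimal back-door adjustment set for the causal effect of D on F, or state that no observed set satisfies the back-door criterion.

desc(D)\{D}={C,F,P}; candidates ⊆ {N}.
size 0: {}; under {} D still reaches {C,F,N,P} ∋ F.
{N}: D⊥F given {N} in G with D→· removed — back-door holds.

D→F: minimal back-door set {N}.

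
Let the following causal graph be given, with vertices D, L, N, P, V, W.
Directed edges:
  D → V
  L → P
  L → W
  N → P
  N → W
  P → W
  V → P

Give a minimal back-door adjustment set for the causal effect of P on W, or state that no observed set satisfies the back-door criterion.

P→W: minimal back-door set {L, N}.

desc(P)\{P}={W}; candidates ⊆ {D,L,N,V}.
size 0: {}; under {} P still reaches {D,L,N,V,W} ∋ W.
size 1: {D}, {L}, {N} …(+1); under {D} P still reaches {L,N,V,W} ∋ W.
{L,N}: P⊥W given {L,N} in G with P→· removed — back-door holds.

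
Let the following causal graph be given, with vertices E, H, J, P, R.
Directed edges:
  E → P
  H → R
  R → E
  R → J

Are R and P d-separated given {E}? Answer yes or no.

Bayes-Ball from R | {E} reaches {H,J}.
P ∉ reach(R|{E}) ⇒ R ⊥ P | {E}.

Yes — R ⊥ P | {E}.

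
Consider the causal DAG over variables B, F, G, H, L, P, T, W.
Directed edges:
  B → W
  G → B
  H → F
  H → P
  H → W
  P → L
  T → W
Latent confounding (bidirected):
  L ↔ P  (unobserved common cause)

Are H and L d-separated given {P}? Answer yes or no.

No — H and L are d-connected given {P}.

Bayes-Ball from H | {P} reaches {F,L,W}.
L ∈ reach(H|{P}) ⇒ H ⊥̸ L | {P}.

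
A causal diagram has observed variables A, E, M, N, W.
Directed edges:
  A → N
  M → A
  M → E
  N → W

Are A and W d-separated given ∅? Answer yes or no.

No — A and W are d-connected given ∅.

Bayes-Ball from A | ∅ reaches {E,M,N,W}.
W ∈ reach(A|∅) ⇒ A ⊥̸ W | ∅.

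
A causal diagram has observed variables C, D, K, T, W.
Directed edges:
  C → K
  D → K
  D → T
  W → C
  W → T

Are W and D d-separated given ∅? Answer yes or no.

Bayes-Ball from W | ∅ reaches {C,K,T}.
D ∉ reach(W|∅) ⇒ W ⊥ D | ∅.

Yes — W ⊥ D | ∅.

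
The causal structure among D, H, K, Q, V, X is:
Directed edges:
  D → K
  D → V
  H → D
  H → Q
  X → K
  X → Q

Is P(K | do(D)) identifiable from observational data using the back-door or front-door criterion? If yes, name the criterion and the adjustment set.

desc(D)\{D}={K,V}; candidates ⊆ {H,Q,X}.
∅: D⊥K given ∅ in G with D→· removed — back-door holds.
P(K|do(D)) = P(K|D) — no adjustment needed.

P(K|do(D)): backdoor, adjust for ∅.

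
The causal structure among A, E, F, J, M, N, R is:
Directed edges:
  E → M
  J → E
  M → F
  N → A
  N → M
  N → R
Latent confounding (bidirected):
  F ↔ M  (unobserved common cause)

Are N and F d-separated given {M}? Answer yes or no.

Bayes-Ball from N | {M} reaches {A,E,F,J,R}.
F ∈ reach(N|{M}) ⇒ N ⊥̸ F | {M}.

No — N and F are d-connected given {M}.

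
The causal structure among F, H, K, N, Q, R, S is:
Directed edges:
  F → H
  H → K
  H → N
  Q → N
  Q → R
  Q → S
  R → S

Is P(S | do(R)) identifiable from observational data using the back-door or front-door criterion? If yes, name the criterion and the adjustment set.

desc(R)\{R}={S}; candidates ⊆ {F,H,K,N,Q}.
size 0: {}; under {} R still reaches {N,Q,S} ∋ S.
{Q}: R⊥S given {Q} in G with R→· removed — back-door holds.
P(S|do(R)) = Σ_{Q} P(S|R,Q)·P(Q).

P(S|do(R)): backdoor, adjust for {Q}.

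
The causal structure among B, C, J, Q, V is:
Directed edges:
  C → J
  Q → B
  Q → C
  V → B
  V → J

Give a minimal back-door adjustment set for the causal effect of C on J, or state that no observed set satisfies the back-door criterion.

desc(C)\{C}={J}; candidates ⊆ {B,Q,V}.
∅: C⊥J given ∅ in G with C→· removed — back-door holds.

C→J: minimal back-door set ∅.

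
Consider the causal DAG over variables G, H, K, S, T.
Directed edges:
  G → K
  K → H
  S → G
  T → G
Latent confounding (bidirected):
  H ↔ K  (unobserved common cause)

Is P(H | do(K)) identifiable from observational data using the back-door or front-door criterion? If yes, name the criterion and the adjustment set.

desc(K)\{K}={H}; candidates ⊆ {G,S,T}.
K↔H: latent back-door arc(s) into K.
size 0: {}; under {} K still reaches {G,H,S,T} ∋ H.
size 1: {G}, {S}, {T}; under {G} K still reaches {H} ∋ H.
size 2: {G,S}, {G,T}, {S,T}; under {G,S} K still reaches {H} ∋ H.
K↔H cannot be blocked by any observed set — no back-door set.
No mediator lies on a directed K→…→H path.
Neither criterion identifies P(H|do(K)) in this graph.

P(H|do(K)): not identifiable (no BD/FD set).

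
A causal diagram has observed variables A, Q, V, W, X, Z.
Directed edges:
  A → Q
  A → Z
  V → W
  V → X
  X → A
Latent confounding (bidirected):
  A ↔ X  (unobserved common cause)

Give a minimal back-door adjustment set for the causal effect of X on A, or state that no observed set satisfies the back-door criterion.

X→A: no observed back-door set.

desc(X)\{X}={A,Q,Z}; candidates ⊆ {V,W}.
X↔A: latent back-door arc(s) into X.
size 0: {}; under {} X still reaches {A,Q,V,W,Z} ∋ A.
size 1: {V}, {W}; under {V} X still reaches {A,Q,Z} ∋ A.
size 2: {V,W}; under {V,W} X still reaches {A,Q,Z} ∋ A.
X↔A cannot be blocked by any observed set — no back-door set.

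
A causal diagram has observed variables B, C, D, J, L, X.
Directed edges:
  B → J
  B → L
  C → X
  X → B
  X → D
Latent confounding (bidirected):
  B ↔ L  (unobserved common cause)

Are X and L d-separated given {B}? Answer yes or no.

Bayes-Ball from X | {B} reaches {C,D,L}.
L ∈ reach(X|{B}) ⇒ X ⊥̸ L | {B}.

No — X and L are d-connected given {B}.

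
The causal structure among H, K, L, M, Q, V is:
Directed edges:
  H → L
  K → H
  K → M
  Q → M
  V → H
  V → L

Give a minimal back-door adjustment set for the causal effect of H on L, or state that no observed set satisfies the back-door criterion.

H→L: minimal back-door set {V}.

desc(H)\{H}={L}; candidates ⊆ {K,M,Q,V}.
size 0: {}; under {} H still reaches {K,L,M,V} ∋ L.
{V}: H⊥L given {V} in G with H→· removed — back-door holds.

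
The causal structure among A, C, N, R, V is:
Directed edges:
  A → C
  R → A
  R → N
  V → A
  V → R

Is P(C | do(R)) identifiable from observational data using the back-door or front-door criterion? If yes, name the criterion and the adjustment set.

desc(R)\{R}={A,C,N}; candidates ⊆ {V}.
size 0: {}; under {} R still reaches {A,C,V} ∋ C.
{V}: R⊥C given {V} in G with R→· removed — back-door holds.
P(C|do(R)) = Σ_{V} P(C|R,V)·P(V).

P(C|do(R)): backdoor, adjust for {V}.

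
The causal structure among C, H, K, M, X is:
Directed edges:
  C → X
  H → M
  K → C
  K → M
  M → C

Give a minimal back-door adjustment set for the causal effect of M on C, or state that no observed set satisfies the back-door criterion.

M→C: minimal back-door set {K}.

desc(M)\{M}={C,X}; candidates ⊆ {H,K}.
size 0: {}; under {} M still reaches {C,H,K,X} ∋ C.
{K}: M⊥C given {K} in G with M→· removed — back-door holds.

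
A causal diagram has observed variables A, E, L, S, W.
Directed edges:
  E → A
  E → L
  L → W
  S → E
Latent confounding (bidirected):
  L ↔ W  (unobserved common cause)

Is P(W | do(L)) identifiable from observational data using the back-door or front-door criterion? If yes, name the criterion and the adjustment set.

P(W|do(L)): not identifiable (no BD/FD set).

desc(L)\{L}={W}; candidates ⊆ {A,E,S}.
L↔W: latent back-door arc(s) into L.
size 0: {}; under {} L still reaches {A,E,S,W} ∋ W.
size 1: {A}, {E}, {S}; under {A} L still reaches {E,S,W} ∋ W.
size 2: {A,E}, {A,S}, {E,S}; under {A,E} L still reaches {W} ∋ W.
L↔W cannot be blocked by any observed set — no back-door set.
No mediator lies on a directed L→…→W path.
Neither criterion identifies P(W|do(L)) in this graph.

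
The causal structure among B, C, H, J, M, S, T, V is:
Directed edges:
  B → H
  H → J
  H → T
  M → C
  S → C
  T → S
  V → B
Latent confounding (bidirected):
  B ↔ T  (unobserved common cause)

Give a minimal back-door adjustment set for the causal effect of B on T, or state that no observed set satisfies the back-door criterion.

B→T: no observed back-door set.

desc(B)\{B}={C,H,J,S,T}; candidates ⊆ {M,V}.
B↔T: latent back-door arc(s) into B.
size 0: {}; under {} B still reaches {C,S,T,V} ∋ T.
size 1: {M}, {V}; under {M} B still reaches {C,S,T,V} ∋ T.
size 2: {M,V}; under {M,V} B still reaches {C,S,T} ∋ T.
B↔T cannot be blocked by any observed set — no back-door set.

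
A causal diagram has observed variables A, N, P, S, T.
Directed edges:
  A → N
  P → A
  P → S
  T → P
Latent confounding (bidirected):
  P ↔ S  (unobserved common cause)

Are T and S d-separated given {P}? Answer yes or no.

Bayes-Ball from T | {P} reaches {S}.
S ∈ reach(T|{P}) ⇒ T ⊥̸ S | {P}.

No — T and S are d-connected given {P}.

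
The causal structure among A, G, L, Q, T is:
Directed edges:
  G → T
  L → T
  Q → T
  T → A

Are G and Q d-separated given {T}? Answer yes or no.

No — G and Q are d-connected given {T}.

Bayes-Ball from G | {T} reaches {L,Q}.
Q ∈ reach(G|{T}) ⇒ G ⊥̸ Q | {T}.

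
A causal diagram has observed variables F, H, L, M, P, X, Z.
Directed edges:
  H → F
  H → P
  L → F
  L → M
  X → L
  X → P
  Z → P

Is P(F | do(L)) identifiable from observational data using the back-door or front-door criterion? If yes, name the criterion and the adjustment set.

P(F|do(L)): backdoor, adjust for ∅.

desc(L)\{L}={F,M}; candidates ⊆ {H,P,X,Z}.
∅: L⊥F given ∅ in G with L→· removed — back-door holds.
P(F|do(L)) = P(F|L) — no adjustment needed.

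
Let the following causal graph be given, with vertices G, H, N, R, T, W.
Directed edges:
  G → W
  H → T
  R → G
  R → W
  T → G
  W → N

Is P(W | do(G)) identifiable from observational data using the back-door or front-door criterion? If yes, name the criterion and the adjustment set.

P(W|do(G)): backdoor, adjust for {R}.

desc(G)\{G}={N,W}; candidates ⊆ {H,R,T}.
size 0: {}; under {} G still reaches {H,N,R,T,W} ∋ W.
{R}: G⊥W given {R} in G with G→· removed — back-door holds.
P(W|do(G)) = Σ_{R} P(W|G,R)·P(R).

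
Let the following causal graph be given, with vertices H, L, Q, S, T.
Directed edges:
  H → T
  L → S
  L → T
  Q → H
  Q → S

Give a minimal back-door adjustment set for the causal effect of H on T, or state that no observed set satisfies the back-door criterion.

desc(H)\{H}={T}; candidates ⊆ {L,Q,S}.
∅: H⊥T given ∅ in G with H→· removed — back-door holds.

H→T: minimal back-door set ∅.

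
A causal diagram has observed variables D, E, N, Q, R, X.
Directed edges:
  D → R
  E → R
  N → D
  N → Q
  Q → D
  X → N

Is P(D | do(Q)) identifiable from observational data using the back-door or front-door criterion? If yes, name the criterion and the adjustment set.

desc(Q)\{Q}={D,R}; candidates ⊆ {E,N,X}.
size 0: {}; under {} Q still reaches {D,N,R,X} ∋ D.
{N}: Q⊥D given {N} in G with Q→· removed — back-door holds.
P(D|do(Q)) = Σ_{N} P(D|Q,N)·P(N).

P(D|do(Q)): backdoor, adjust for {N}.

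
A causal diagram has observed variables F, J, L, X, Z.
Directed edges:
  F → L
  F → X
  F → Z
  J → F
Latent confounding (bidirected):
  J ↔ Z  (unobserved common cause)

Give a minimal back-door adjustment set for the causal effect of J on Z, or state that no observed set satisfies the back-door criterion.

J→Z: no observed back-door set.

desc(J)\{J}={F,L,X,Z}; candidates ⊆ {—}.
J↔Z: latent back-door arc(s) into J.
size 0: {}; under {} J still reaches {Z} ∋ Z.
J↔Z cannot be blocked by any observed set — no back-door set.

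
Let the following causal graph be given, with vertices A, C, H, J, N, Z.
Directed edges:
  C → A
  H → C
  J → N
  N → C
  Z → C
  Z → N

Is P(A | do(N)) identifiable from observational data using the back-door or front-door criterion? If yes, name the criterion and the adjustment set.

P(A|do(N)): backdoor, adjust for {Z}.

desc(N)\{N}={A,C}; candidates ⊆ {H,J,Z}.
size 0: {}; under {} N still reaches {A,C,J,Z} ∋ A.
{Z}: N⊥A given {Z} in G with N→· removed — back-door holds.
P(A|do(N)) = Σ_{Z} P(A|N,Z)·P(Z).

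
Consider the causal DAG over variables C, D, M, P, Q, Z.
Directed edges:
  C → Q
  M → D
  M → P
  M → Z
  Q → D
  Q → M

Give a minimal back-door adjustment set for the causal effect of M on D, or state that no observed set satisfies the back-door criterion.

desc(M)\{M}={D,P,Z}; candidates ⊆ {C,Q}.
size 0: {}; under {} M still reaches {C,D,Q} ∋ D.
{Q}: M⊥D given {Q} in G with M→· removed — back-door holds.

M→D: minimal back-door set {Q}.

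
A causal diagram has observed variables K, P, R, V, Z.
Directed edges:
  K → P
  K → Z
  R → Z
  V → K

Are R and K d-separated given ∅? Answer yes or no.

Yes — R ⊥ K | ∅.

Bayes-Ball from R | ∅ reaches {Z}.
K ∉ reach(R|∅) ⇒ R ⊥ K | ∅.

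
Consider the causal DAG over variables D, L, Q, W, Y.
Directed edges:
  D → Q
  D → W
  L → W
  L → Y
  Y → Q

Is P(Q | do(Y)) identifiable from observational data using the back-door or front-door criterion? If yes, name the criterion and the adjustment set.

P(Q|do(Y)): backdoor, adjust for ∅.

desc(Y)\{Y}={Q}; candidates ⊆ {D,L,W}.
∅: Y⊥Q given ∅ in G with Y→· removed — back-door holds.
P(Q|do(Y)) = P(Q|Y) — no adjustment needed.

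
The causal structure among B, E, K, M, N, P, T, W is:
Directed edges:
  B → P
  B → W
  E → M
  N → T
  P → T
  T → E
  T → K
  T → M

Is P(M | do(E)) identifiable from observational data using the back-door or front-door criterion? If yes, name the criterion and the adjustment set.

P(M|do(E)): backdoor, adjust for {T}.

desc(E)\{E}={M}; candidates ⊆ {B,K,N,P,T,W}.
size 0: {}; under {} E still reaches {B,K,M,N,P,T,W} ∋ M.
{T}: E⊥M given {T} in G with E→· removed — back-door holds.
P(M|do(E)) = Σ_{T} P(M|E,T)·P(T).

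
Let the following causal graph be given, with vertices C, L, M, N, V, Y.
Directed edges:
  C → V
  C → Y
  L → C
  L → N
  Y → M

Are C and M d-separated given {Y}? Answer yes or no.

Bayes-Ball from C | {Y} reaches {L,N,V}.
M ∉ reach(C|{Y}) ⇒ C ⊥ M | {Y}.

Yes — C ⊥ M | {Y}.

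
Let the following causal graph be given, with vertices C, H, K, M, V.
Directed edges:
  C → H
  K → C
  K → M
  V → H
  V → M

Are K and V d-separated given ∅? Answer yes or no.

Yes — K ⊥ V | ∅.

Bayes-Ball from K | ∅ reaches {C,H,M}.
V ∉ reach(K|∅) ⇒ K ⊥ V | ∅.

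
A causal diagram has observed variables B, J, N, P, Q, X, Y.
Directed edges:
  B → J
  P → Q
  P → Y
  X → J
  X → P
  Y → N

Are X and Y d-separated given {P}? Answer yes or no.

Bayes-Ball from X | {P} reaches {J}.
Y ∉ reach(X|{P}) ⇒ X ⊥ Y | {P}.

Yes — X ⊥ Y | {P}.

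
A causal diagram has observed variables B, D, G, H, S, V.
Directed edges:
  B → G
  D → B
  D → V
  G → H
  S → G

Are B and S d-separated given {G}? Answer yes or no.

Bayes-Ball from B | {G} reaches {D,S,V}.
S ∈ reach(B|{G}) ⇒ B ⊥̸ S | {G}.

No — B and S are d-connected given {G}.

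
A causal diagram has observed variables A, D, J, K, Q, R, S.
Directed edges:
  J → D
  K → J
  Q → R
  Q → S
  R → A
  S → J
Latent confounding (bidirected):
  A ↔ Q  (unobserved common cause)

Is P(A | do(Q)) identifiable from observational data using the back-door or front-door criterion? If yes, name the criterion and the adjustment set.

P(A|do(Q)): frontdoor, adjust for {R}.

desc(Q)\{Q}={A,D,J,R,S}; candidates ⊆ {K}.
Q↔A: latent back-door arc(s) into Q.
size 0: {}; under {} Q still reaches {A} ∋ A.
size 1: {K}; under {K} Q still reaches {A} ∋ A.
Q↔A cannot be blocked by any observed set — no back-door set.
{R}: (i) intercepts every directed Q→A path; (ii) no back-door Q→{R}; (iii) {Q} blocks every back-door {R}→A. Front-door holds.
P(A|do(Q)) = Σ_{R} P(R|Q) Σ_{Q'} P(A|R,Q')P(Q').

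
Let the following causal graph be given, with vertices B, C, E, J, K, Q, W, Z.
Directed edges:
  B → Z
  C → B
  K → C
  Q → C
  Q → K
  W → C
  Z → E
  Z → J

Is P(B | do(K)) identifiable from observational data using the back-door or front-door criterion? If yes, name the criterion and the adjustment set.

P(B|do(K)): backdoor, adjust for {Q}.

desc(K)\{K}={B,C,E,J,Z}; candidates ⊆ {Q,W}.
size 0: {}; under {} K still reaches {B,C,E,J,Q,Z} ∋ B.
{Q}: K⊥B given {Q} in G with K→· removed — back-door holds.
P(B|do(K)) = Σ_{Q} P(B|K,Q)·P(Q).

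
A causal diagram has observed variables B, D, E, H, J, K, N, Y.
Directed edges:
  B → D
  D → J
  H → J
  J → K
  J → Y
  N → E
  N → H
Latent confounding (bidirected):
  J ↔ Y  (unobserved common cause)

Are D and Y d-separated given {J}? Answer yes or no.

Bayes-Ball from D | {J} reaches {B,E,H,N,Y}.
Y ∈ reach(D|{J}) ⇒ D ⊥̸ Y | {J}.

No — D and Y are d-connected given {J}.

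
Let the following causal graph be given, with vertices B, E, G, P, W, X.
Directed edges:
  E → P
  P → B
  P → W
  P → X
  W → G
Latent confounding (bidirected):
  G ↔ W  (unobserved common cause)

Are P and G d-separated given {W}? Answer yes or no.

No — P and G are d-connected given {W}.

Bayes-Ball from P | {W} reaches {B,E,G,X}.
G ∈ reach(P|{W}) ⇒ P ⊥̸ G | {W}.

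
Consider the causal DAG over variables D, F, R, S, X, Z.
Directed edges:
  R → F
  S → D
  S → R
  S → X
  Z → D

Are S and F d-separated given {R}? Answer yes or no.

Yes — S ⊥ F | {R}.

Bayes-Ball from S | {R} reaches {D,X}.
F ∉ reach(S|{R}) ⇒ S ⊥ F | {R}.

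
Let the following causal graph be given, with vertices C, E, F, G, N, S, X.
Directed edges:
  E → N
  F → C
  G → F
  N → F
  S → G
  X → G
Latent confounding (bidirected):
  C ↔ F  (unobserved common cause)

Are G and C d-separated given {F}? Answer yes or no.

No — G and C are d-connected given {F}.

Bayes-Ball from G | {F} reaches {C,E,N,S,X}.
C ∈ reach(G|{F}) ⇒ G ⊥̸ C | {F}.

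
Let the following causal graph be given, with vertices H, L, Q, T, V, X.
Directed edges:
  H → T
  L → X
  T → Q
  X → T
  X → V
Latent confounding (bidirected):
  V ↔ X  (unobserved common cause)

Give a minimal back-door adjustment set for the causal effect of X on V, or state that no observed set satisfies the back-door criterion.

desc(X)\{X}={Q,T,V}; candidates ⊆ {H,L}.
X↔V: latent back-door arc(s) into X.
size 0: {}; under {} X still reaches {L,V} ∋ V.
size 1: {H}, {L}; under {H} X still reaches {L,V} ∋ V.
size 2: {H,L}; under {H,L} X still reaches {V} ∋ V.
X↔V cannot be blocked by any observed set — no back-door set.

X→V: no observed back-door set.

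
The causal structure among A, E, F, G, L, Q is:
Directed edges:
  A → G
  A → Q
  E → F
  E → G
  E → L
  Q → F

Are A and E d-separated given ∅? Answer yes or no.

Bayes-Ball from A | ∅ reaches {F,G,Q}.
E ∉ reach(A|∅) ⇒ A ⊥ E | ∅.

Yes — A ⊥ E | ∅.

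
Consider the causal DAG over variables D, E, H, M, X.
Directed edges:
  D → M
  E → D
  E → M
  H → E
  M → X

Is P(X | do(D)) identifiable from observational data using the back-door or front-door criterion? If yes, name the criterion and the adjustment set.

P(X|do(D)): backdoor, adjust for {E}.

desc(D)\{D}={M,X}; candidates ⊆ {E,H}.
size 0: {}; under {} D still reaches {E,H,M,X} ∋ X.
{E}: D⊥X given {E} in G with D→· removed — back-door holds.
P(X|do(D)) = Σ_{E} P(X|D,E)·P(E).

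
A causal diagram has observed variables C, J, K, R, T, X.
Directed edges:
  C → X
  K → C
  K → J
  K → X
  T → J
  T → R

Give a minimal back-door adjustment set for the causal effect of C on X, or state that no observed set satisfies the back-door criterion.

C→X: minimal back-door set {K}.

desc(C)\{C}={X}; candidates ⊆ {J,K,R,T}.
size 0: {}; under {} C still reaches {J,K,X} ∋ X.
{K}: C⊥X given {K} in G with C→· removed — back-door holds.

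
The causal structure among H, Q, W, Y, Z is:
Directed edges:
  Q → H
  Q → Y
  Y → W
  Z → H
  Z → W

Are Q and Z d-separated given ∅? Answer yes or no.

Yes — Q ⊥ Z | ∅.

Bayes-Ball from Q | ∅ reaches {H,W,Y}.
Z ∉ reach(Q|∅) ⇒ Q ⊥ Z | ∅.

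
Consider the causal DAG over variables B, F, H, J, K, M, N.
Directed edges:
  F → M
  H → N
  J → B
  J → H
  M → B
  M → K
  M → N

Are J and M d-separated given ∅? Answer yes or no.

Yes — J ⊥ M | ∅.

Bayes-Ball from J | ∅ reaches {B,H,N}.
M ∉ reach(J|∅) ⇒ J ⊥ M | ∅.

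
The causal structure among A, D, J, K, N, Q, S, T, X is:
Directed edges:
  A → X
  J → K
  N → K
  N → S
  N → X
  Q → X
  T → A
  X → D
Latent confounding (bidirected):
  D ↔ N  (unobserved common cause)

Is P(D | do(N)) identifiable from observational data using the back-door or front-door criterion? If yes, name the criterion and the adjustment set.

P(D|do(N)): frontdoor, adjust for {X}.

desc(N)\{N}={D,K,S,X}; candidates ⊆ {A,J,Q,T}.
N↔D: latent back-door arc(s) into N.
size 0: {}; under {} N still reaches {D} ∋ D.
size 1: {A}, {J}, {Q} …(+1); under {A} N still reaches {D} ∋ D.
size 2: {A,J}, {A,Q}, {A,T} …(+3); under {A,J} N still reaches {D} ∋ D.
N↔D cannot be blocked by any observed set — no back-door set.
{X}: (i) intercepts every directed N→D path; (ii) no back-door N→{X}; (iii) {N} blocks every back-door {X}→D. Front-door holds.
P(D|do(N)) = Σ_{X} P(X|N) Σ_{N'} P(D|X,N')P(N').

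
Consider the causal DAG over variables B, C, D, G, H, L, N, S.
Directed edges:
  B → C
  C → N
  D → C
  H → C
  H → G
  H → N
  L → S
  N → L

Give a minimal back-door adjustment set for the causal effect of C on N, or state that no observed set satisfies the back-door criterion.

C→N: minimal back-door set {H}.

desc(C)\{C}={L,N,S}; candidates ⊆ {B,D,G,H}.
size 0: {}; under {} C still reaches {B,D,G,H,L,N,S} ∋ N.
{H}: C⊥N given {H} in G with C→· removed — back-door holds.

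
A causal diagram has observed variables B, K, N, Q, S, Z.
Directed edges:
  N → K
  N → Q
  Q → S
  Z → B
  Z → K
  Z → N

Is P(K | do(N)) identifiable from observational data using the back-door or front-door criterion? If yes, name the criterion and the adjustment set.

desc(N)\{N}={K,Q,S}; candidates ⊆ {B,Z}.
size 0: {}; under {} N still reaches {B,K,Z} ∋ K.
{Z}: N⊥K given {Z} in G with N→· removed — back-door holds.
P(K|do(N)) = Σ_{Z} P(K|N,Z)·P(Z).

P(K|do(N)): backdoor, adjust for {Z}.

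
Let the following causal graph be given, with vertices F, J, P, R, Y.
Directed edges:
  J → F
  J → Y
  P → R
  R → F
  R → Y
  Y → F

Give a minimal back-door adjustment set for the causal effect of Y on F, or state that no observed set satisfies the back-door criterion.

desc(Y)\{Y}={F}; candidates ⊆ {J,P,R}.
size 0: {}; under {} Y still reaches {F,J,P,R} ∋ F.
size 1: {J}, {P}, {R}; under {J} Y still reaches {F,P,R} ∋ F.
{J,R}: Y⊥F given {J,R} in G with Y→· removed — back-door holds.

Y→F: minimal back-door set {J, R}.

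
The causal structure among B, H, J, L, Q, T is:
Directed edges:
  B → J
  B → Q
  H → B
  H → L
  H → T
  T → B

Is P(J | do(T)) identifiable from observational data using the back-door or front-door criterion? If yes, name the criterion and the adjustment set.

P(J|do(T)): backdoor, adjust for {H}.

desc(T)\{T}={B,J,Q}; candidates ⊆ {H,L}.
size 0: {}; under {} T still reaches {B,H,J,L,Q} ∋ J.
{H}: T⊥J given {H} in G with T→· removed — back-door holds.
P(J|do(T)) = Σ_{H} P(J|T,H)·P(H).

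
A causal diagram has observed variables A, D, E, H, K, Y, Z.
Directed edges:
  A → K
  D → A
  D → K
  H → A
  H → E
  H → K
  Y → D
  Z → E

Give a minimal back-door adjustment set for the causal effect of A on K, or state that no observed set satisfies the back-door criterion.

desc(A)\{A}={K}; candidates ⊆ {D,E,H,Y,Z}.
size 0: {}; under {} A still reaches {D,E,H,K,Y} ∋ K.
size 1: {D}, {E}, {H} …(+2); under {D} A still reaches {E,H,K} ∋ K.
{D,H}: A⊥K given {D,H} in G with A→· removed — back-door holds.

A→K: minimal back-door set {D, H}.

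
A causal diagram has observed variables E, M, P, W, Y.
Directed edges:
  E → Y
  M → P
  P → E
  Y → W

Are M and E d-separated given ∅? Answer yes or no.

No — M and E are d-connected given ∅.

Bayes-Ball from M | ∅ reaches {E,P,W,Y}.
E ∈ reach(M|∅) ⇒ M ⊥̸ E | ∅.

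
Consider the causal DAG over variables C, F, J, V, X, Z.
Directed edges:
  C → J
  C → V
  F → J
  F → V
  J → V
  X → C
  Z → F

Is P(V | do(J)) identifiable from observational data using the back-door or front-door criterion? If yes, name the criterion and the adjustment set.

P(V|do(J)): backdoor, adjust for {C, F}.

desc(J)\{J}={V}; candidates ⊆ {C,F,X,Z}.
size 0: {}; under {} J still reaches {C,F,V,X,Z} ∋ V.
size 1: {C}, {F}, {X} …(+1); under {C} J still reaches {F,V,Z} ∋ V.
{C,F}: J⊥V given {C,F} in G with J→· removed — back-door holds.
P(V|do(J)) = Σ_{C,F} P(V|J,C,F)·P(C,F).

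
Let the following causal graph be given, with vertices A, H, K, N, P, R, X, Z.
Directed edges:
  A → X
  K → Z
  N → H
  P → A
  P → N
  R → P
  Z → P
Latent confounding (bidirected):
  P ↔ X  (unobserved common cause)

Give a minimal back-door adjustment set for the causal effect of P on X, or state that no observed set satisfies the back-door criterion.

P→X: no observed back-door set.

desc(P)\{P}={A,H,N,X}; candidates ⊆ {K,R,Z}.
P↔X: latent back-door arc(s) into P.
size 0: {}; under {} P still reaches {K,R,X,Z} ∋ X.
size 1: {K}, {R}, {Z}; under {K} P still reaches {R,X,Z} ∋ X.
size 2: {K,R}, {K,Z}, {R,Z}; under {K,R} P still reaches {X,Z} ∋ X.
P↔X cannot be blocked by any observed set — no back-door set.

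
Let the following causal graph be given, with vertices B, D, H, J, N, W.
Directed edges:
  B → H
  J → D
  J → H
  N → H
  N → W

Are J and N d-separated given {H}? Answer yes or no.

Bayes-Ball from J | {H} reaches {B,D,N,W}.
N ∈ reach(J|{H}) ⇒ J ⊥̸ N | {H}.

No — J and N are d-connected given {H}.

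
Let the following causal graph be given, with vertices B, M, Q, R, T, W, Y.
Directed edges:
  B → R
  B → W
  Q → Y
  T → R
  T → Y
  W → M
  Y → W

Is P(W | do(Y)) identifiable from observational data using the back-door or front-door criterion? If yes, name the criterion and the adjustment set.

desc(Y)\{Y}={M,W}; candidates ⊆ {B,Q,R,T}.
∅: Y⊥W given ∅ in G with Y→· removed — back-door holds.
P(W|do(Y)) = P(W|Y) — no adjustment needed.

P(W|do(Y)): backdoor, adjust for ∅.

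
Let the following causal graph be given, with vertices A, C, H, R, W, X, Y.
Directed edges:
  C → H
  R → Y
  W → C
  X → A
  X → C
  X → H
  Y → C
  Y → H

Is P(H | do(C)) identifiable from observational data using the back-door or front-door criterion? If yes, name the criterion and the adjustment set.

desc(C)\{C}={H}; candidates ⊆ {A,R,W,X,Y}.
size 0: {}; under {} C still reaches {A,H,R,W,X,Y} ∋ H.
size 1: {A}, {R}, {W} …(+2); under {A} C still reaches {H,R,W,X,Y} ∋ H.
{X,Y}: C⊥H given {X,Y} in G with C→· removed — back-door holds.
P(H|do(C)) = Σ_{X,Y} P(H|C,X,Y)·P(X,Y).

P(H|do(C)): backdoor, adjust for {X, Y}.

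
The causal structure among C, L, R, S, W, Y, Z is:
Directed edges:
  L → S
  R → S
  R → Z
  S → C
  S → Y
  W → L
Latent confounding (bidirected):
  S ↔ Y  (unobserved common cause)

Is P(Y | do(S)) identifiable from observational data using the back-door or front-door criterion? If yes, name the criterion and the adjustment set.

desc(S)\{S}={C,Y}; candidates ⊆ {L,R,W,Z}.
S↔Y: latent back-door arc(s) into S.
size 0: {}; under {} S still reaches {L,R,W,Y,Z} ∋ Y.
size 1: {L}, {R}, {W} …(+1); under {L} S still reaches {R,Y,Z} ∋ Y.
size 2: {L,R}, {L,W}, {L,Z} …(+3); under {L,R} S still reaches {Y} ∋ Y.
S↔Y cannot be blocked by any observed set — no back-door set.
No mediator lies on a directed S→…→Y path.
Neither criterion identifies P(Y|do(S)) in this graph.

P(Y|do(S)): not identifiable (no BD/FD set).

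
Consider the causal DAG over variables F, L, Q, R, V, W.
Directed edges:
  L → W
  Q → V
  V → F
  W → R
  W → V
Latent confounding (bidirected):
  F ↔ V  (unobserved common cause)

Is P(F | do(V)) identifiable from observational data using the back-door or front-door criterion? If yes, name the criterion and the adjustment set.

P(F|do(V)): not identifiable (no BD/FD set).

desc(V)\{V}={F}; candidates ⊆ {L,Q,R,W}.
V↔F: latent back-door arc(s) into V.
size 0: {}; under {} V still reaches {F,L,Q,R,W} ∋ F.
size 1: {L}, {Q}, {R} …(+1); under {L} V still reaches {F,Q,R,W} ∋ F.
size 2: {L,Q}, {L,R}, {L,W} …(+3); under {L,Q} V still reaches {F,R,W} ∋ F.
V↔F cannot be blocked by any observed set — no back-door set.
No mediator lies on a directed V→…→F path.
Neither criterion identifies P(F|do(V)) in this graph.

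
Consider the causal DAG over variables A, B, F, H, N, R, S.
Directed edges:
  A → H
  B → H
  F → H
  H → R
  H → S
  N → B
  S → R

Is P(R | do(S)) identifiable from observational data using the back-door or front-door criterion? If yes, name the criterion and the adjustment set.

P(R|do(S)): backdoor, adjust for {H}.

desc(S)\{S}={R}; candidates ⊆ {A,B,F,H,N}.
size 0: {}; under {} S still reaches {A,B,F,H,N,R} ∋ R.
{H}: S⊥R given {H} in G with S→· removed — back-door holds.
P(R|do(S)) = Σ_{H} P(R|S,H)·P(H).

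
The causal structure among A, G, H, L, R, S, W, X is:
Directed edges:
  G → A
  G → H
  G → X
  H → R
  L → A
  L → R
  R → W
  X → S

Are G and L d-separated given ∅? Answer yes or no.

Yes — G ⊥ L | ∅.

Bayes-Ball from G | ∅ reaches {A,H,R,S,W,X}.
L ∉ reach(G|∅) ⇒ G ⊥ L | ∅.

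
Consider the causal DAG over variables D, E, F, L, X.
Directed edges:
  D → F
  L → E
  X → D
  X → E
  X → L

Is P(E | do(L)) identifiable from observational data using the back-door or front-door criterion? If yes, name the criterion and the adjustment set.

P(E|do(L)): backdoor, adjust for {X}.

desc(L)\{L}={E}; candidates ⊆ {D,F,X}.
size 0: {}; under {} L still reaches {D,E,F,X} ∋ E.
{X}: L⊥E given {X} in G with L→· removed — back-door holds.
P(E|do(L)) = Σ_{X} P(E|L,X)·P(X).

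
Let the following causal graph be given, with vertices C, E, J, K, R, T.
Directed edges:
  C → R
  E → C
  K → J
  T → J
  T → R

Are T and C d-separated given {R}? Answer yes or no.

No — T and C are d-connected given {R}.

Bayes-Ball from T | {R} reaches {C,E,J}.
C ∈ reach(T|{R}) ⇒ T ⊥̸ C | {R}.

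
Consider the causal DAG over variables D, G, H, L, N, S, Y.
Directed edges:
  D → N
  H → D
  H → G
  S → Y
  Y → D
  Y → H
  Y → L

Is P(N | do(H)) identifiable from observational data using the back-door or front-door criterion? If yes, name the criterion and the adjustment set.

P(N|do(H)): backdoor, adjust for {Y}.

desc(H)\{H}={D,G,N}; candidates ⊆ {L,S,Y}.
size 0: {}; under {} H still reaches {D,L,N,S,Y} ∋ N.
{Y}: H⊥N given {Y} in G with H→· removed — back-door holds.
P(N|do(H)) = Σ_{Y} P(N|H,Y)·P(Y).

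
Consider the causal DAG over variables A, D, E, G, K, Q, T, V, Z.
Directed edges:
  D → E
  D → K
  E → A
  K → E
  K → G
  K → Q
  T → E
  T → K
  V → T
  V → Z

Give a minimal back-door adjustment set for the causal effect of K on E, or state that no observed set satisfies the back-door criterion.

K→E: minimal back-door set {D, T}.

desc(K)\{K}={A,E,G,Q}; candidates ⊆ {D,T,V,Z}.
size 0: {}; under {} K still reaches {A,D,E,T,V,Z} ∋ E.
size 1: {D}, {T}, {V} …(+1); under {D} K still reaches {A,E,T,V,Z} ∋ E.
{D,T}: K⊥E given {D,T} in G with K→· removed — back-door holds.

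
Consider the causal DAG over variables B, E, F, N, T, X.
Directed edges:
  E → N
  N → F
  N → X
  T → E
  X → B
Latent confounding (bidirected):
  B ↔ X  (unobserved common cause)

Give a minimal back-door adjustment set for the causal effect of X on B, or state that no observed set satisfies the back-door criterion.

desc(X)\{X}={B}; candidates ⊆ {E,F,N,T}.
X↔B: latent back-door arc(s) into X.
size 0: {}; under {} X still reaches {B,E,F,N,T} ∋ B.
size 1: {E}, {F}, {N} …(+1); under {E} X still reaches {B,F,N} ∋ B.
size 2: {E,F}, {E,N}, {E,T} …(+3); under {E,F} X still reaches {B,N} ∋ B.
X↔B cannot be blocked by any observed set — no back-door set.

X→B: no observed back-door set.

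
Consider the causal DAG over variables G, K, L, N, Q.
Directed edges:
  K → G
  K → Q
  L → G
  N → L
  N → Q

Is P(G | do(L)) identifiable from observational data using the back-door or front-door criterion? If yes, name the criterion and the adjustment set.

desc(L)\{L}={G}; candidates ⊆ {K,N,Q}.
∅: L⊥G given ∅ in G with L→· removed — back-door holds.
P(G|do(L)) = P(G|L) — no adjustment needed.

P(G|do(L)): backdoor, adjust for ∅.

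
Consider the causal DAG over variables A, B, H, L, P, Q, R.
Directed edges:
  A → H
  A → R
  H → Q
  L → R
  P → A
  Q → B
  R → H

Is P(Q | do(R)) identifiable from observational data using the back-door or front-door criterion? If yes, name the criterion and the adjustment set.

P(Q|do(R)): backdoor, adjust for {A}.

desc(R)\{R}={B,H,Q}; candidates ⊆ {A,L,P}.
size 0: {}; under {} R still reaches {A,B,H,L,P,Q} ∋ Q.
{A}: R⊥Q given {A} in G with R→· removed — back-door holds.
P(Q|do(R)) = Σ_{A} P(Q|R,A)·P(A).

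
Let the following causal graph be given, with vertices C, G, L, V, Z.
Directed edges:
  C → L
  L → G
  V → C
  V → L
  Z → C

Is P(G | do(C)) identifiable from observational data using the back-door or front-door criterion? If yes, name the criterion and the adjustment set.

P(G|do(C)): backdoor, adjust for {V}.

desc(C)\{C}={G,L}; candidates ⊆ {V,Z}.
size 0: {}; under {} C still reaches {G,L,V,Z} ∋ G.
{V}: C⊥G given {V} in G with C→· removed — back-door holds.
P(G|do(C)) = Σ_{V} P(G|C,V)·P(V).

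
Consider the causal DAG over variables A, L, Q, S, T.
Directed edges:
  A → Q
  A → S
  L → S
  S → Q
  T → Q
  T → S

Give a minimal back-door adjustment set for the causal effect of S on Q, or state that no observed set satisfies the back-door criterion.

S→Q: minimal back-door set {A, T}.

desc(S)\{S}={Q}; candidates ⊆ {A,L,T}.
size 0: {}; under {} S still reaches {A,L,Q,T} ∋ Q.
size 1: {A}, {L}, {T}; under {A} S still reaches {L,Q,T} ∋ Q.
{A,T}: S⊥Q given {A,T} in G with S→· removed — back-door holds.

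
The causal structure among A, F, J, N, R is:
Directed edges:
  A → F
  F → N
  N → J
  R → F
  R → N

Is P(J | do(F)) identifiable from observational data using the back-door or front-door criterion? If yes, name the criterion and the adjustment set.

desc(F)\{F}={J,N}; candidates ⊆ {A,R}.
size 0: {}; under {} F still reaches {A,J,N,R} ∋ J.
{R}: F⊥J given {R} in G with F→· removed — back-door holds.
P(J|do(F)) = Σ_{R} P(J|F,R)·P(R).

P(J|do(F)): backdoor, adjust for {R}.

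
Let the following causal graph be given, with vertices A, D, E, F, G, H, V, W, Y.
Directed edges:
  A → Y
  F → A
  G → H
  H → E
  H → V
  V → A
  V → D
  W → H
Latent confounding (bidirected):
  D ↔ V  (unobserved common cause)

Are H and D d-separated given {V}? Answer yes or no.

No — H and D are d-connected given {V}.

Bayes-Ball from H | {V} reaches {D,E,G,W}.
D ∈ reach(H|{V}) ⇒ H ⊥̸ D | {V}.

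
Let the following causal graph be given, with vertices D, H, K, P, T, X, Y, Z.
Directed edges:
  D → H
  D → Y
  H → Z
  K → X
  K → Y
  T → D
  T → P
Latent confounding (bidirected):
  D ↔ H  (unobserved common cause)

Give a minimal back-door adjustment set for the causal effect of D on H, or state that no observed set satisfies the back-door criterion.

D→H: no observed back-door set.

desc(D)\{D}={H,Y,Z}; candidates ⊆ {K,P,T,X}.
D↔H: latent back-door arc(s) into D.
size 0: {}; under {} D still reaches {H,P,T,Z} ∋ H.
size 1: {K}, {P}, {T} …(+1); under {K} D still reaches {H,P,T,Z} ∋ H.
size 2: {K,P}, {K,T}, {K,X} …(+3); under {K,P} D still reaches {H,T,Z} ∋ H.
D↔H cannot be blocked by any observed set — no back-door set.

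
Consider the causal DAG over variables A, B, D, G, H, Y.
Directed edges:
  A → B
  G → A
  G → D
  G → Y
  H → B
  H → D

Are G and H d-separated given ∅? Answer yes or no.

Yes — G ⊥ H | ∅.

Bayes-Ball from G | ∅ reaches {A,B,D,Y}.
H ∉ reach(G|∅) ⇒ G ⊥ H | ∅.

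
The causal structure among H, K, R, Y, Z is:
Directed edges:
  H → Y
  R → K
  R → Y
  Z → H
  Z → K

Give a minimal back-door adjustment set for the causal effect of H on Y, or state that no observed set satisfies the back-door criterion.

H→Y: minimal back-door set ∅.

desc(H)\{H}={Y}; candidates ⊆ {K,R,Z}.
∅: H⊥Y given ∅ in G with H→· removed — back-door holds.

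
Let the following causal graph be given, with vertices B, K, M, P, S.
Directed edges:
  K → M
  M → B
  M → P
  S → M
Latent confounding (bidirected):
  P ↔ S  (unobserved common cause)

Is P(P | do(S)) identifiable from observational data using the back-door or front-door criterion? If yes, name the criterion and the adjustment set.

P(P|do(S)): frontdoor, adjust for {M}.

desc(S)\{S}={B,M,P}; candidates ⊆ {K}.
S↔P: latent back-door arc(s) into S.
size 0: {}; under {} S still reaches {P} ∋ P.
size 1: {K}; under {K} S still reaches {P} ∋ P.
S↔P cannot be blocked by any observed set — no back-door set.
{M}: (i) intercepts every directed S→P path; (ii) no back-door S→{M}; (iii) {S} blocks every back-door {M}→P. Front-door holds.
P(P|do(S)) = Σ_{M} P(M|S) Σ_{S'} P(P|M,S')P(S').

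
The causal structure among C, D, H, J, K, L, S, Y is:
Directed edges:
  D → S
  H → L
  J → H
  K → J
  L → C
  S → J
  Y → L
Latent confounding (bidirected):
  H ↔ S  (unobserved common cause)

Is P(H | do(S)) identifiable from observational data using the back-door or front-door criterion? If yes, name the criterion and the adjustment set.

P(H|do(S)): frontdoor, adjust for {J}.

desc(S)\{S}={C,H,J,L}; candidates ⊆ {D,K,Y}.
S↔H: latent back-door arc(s) into S.
size 0: {}; under {} S still reaches {C,D,H,L} ∋ H.
size 1: {D}, {K}, {Y}; under {D} S still reaches {C,H,L} ∋ H.
size 2: {D,K}, {D,Y}, {K,Y}; under {D,K} S still reaches {C,H,L} ∋ H.
S↔H cannot be blocked by any observed set — no back-door set.
{J}: (i) intercepts every directed S→H path; (ii) no back-door S→{J}; (iii) {S} blocks every back-door {J}→H. Front-door holds.
P(H|do(S)) = Σ_{J} P(J|S) Σ_{S'} P(H|J,S')P(S').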